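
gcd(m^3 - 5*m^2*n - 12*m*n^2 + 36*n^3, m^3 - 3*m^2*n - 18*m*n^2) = m^2 - 3*m*n - 18*n^2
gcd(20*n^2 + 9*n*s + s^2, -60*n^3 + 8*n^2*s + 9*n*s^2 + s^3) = 5*n + s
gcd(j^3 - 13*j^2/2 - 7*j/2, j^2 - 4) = 1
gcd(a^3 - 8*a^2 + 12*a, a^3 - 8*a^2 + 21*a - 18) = a - 2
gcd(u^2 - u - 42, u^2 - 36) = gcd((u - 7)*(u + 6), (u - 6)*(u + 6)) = u + 6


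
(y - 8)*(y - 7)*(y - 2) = y^3 - 17*y^2 + 86*y - 112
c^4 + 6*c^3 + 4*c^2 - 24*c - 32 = (c - 2)*(c + 2)^2*(c + 4)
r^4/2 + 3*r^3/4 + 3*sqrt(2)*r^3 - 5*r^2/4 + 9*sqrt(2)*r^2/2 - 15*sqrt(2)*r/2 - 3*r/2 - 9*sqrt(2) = (r - 3/2)*(r + 6*sqrt(2))*(sqrt(2)*r/2 + sqrt(2)/2)*(sqrt(2)*r/2 + sqrt(2))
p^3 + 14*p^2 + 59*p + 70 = (p + 2)*(p + 5)*(p + 7)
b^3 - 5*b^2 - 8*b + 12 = (b - 6)*(b - 1)*(b + 2)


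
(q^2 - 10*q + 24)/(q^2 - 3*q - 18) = (q - 4)/(q + 3)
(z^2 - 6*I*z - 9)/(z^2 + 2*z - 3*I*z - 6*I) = (z - 3*I)/(z + 2)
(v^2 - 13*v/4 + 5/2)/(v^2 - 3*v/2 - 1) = (4*v - 5)/(2*(2*v + 1))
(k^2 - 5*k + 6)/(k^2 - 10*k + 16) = (k - 3)/(k - 8)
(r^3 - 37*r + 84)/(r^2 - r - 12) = (r^2 + 4*r - 21)/(r + 3)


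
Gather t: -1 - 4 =-5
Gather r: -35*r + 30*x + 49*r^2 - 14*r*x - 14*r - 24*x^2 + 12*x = 49*r^2 + r*(-14*x - 49) - 24*x^2 + 42*x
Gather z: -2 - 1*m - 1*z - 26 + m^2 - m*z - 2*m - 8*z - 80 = m^2 - 3*m + z*(-m - 9) - 108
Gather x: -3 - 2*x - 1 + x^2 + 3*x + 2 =x^2 + x - 2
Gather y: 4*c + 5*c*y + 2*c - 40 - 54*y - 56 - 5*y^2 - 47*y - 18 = 6*c - 5*y^2 + y*(5*c - 101) - 114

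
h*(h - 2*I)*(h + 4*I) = h^3 + 2*I*h^2 + 8*h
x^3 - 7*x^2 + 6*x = x*(x - 6)*(x - 1)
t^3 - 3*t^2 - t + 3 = (t - 3)*(t - 1)*(t + 1)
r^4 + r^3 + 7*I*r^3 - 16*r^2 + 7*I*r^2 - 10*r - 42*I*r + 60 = (r - 2)*(r + 3)*(r + 2*I)*(r + 5*I)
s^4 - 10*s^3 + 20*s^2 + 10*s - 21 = (s - 7)*(s - 3)*(s - 1)*(s + 1)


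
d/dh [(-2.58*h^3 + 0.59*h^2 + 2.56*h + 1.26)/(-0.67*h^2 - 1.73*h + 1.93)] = (1.7286*h^4 + 8.9268*h^3 - 14.2437*h^2 + 3.9658*h + 7.1206)/(0.4489*h^4 + 2.3182*h^3 + 0.4067*h^2 - 6.6778*h + 3.7249)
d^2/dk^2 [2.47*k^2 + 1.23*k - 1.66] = 4.94000000000000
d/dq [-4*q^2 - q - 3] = -8*q - 1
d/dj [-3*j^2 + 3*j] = 3 - 6*j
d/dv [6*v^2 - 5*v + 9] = 12*v - 5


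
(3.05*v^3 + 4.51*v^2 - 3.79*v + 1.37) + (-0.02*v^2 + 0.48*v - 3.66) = 3.05*v^3 + 4.49*v^2 - 3.31*v - 2.29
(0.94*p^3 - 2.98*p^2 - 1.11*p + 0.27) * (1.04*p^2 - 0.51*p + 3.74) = 0.9776*p^5 - 3.5786*p^4 + 3.881*p^3 - 10.2983*p^2 - 4.2891*p + 1.0098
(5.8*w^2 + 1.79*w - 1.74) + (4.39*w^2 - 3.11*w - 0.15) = 10.19*w^2 - 1.32*w - 1.89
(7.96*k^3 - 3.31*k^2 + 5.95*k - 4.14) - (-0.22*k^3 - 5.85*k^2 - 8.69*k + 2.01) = 8.18*k^3 + 2.54*k^2 + 14.64*k - 6.15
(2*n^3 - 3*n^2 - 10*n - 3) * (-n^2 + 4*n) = -2*n^5 + 11*n^4 - 2*n^3 - 37*n^2 - 12*n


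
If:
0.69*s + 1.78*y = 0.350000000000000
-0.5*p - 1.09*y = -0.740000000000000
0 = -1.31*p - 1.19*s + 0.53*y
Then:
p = 0.62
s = -0.51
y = 0.39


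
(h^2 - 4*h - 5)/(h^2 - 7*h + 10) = (h + 1)/(h - 2)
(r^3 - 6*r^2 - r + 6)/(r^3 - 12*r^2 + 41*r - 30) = (r + 1)/(r - 5)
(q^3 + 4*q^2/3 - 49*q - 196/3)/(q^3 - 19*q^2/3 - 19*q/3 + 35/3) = (3*q^2 + 25*q + 28)/(3*q^2 + 2*q - 5)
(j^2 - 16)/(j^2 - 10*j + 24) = (j + 4)/(j - 6)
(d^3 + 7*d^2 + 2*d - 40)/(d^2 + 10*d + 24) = (d^2 + 3*d - 10)/(d + 6)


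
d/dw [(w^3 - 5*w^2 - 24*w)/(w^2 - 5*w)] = (w^2 - 10*w + 49)/(w^2 - 10*w + 25)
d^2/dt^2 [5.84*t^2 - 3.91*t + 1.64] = 11.6800000000000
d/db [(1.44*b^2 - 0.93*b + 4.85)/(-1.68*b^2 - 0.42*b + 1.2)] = (-2.1672*b^2 + 19.752*b + 0.921)/(2.8224*b^4 + 1.4112*b^3 - 3.8556*b^2 - 1.008*b + 1.44)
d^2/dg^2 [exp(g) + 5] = exp(g)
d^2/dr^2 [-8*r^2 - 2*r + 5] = -16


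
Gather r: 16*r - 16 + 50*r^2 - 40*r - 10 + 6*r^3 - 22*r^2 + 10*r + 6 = 6*r^3 + 28*r^2 - 14*r - 20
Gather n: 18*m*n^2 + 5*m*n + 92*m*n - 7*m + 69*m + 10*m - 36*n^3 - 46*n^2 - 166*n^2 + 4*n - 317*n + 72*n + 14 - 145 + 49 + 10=72*m - 36*n^3 + n^2*(18*m - 212) + n*(97*m - 241) - 72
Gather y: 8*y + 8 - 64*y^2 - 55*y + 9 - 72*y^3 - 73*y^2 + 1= -72*y^3 - 137*y^2 - 47*y + 18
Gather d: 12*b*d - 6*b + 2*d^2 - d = -6*b + 2*d^2 + d*(12*b - 1)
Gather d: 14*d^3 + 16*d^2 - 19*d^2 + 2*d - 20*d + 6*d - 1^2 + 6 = 14*d^3 - 3*d^2 - 12*d + 5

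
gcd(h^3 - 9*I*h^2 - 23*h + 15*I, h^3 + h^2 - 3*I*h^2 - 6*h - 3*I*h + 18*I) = h - 3*I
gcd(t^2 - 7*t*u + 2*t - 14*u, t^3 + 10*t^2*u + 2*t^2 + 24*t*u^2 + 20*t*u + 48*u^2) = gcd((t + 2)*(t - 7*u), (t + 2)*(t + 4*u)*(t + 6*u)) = t + 2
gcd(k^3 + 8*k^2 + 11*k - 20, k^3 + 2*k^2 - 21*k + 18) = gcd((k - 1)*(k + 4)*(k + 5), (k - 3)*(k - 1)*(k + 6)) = k - 1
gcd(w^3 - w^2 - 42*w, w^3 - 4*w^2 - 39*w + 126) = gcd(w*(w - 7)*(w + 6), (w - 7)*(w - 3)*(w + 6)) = w^2 - w - 42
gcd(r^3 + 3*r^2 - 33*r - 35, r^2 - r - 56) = r + 7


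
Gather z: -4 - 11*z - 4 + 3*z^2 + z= 3*z^2 - 10*z - 8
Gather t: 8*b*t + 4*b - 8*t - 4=4*b + t*(8*b - 8) - 4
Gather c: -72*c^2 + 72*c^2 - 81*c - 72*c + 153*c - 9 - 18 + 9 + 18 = 0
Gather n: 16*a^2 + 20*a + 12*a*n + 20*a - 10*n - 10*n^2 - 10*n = 16*a^2 + 40*a - 10*n^2 + n*(12*a - 20)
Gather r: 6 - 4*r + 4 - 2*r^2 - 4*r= -2*r^2 - 8*r + 10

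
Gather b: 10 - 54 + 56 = 12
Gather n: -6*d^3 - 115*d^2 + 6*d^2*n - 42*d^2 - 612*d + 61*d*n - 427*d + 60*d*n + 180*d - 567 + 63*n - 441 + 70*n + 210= -6*d^3 - 157*d^2 - 859*d + n*(6*d^2 + 121*d + 133) - 798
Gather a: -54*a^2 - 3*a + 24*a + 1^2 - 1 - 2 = -54*a^2 + 21*a - 2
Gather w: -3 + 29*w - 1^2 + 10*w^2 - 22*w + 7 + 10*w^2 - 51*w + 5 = 20*w^2 - 44*w + 8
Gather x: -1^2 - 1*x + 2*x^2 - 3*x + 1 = 2*x^2 - 4*x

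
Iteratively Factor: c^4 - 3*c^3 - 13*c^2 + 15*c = (c + 3)*(c^3 - 6*c^2 + 5*c) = (c - 5)*(c + 3)*(c^2 - c) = (c - 5)*(c - 1)*(c + 3)*(c)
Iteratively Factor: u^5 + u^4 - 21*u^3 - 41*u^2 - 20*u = (u + 1)*(u^4 - 21*u^2 - 20*u) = (u - 5)*(u + 1)*(u^3 + 5*u^2 + 4*u) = u*(u - 5)*(u + 1)*(u^2 + 5*u + 4) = u*(u - 5)*(u + 1)*(u + 4)*(u + 1)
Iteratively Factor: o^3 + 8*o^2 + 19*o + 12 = (o + 1)*(o^2 + 7*o + 12) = (o + 1)*(o + 3)*(o + 4)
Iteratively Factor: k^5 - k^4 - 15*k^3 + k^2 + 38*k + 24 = (k - 4)*(k^4 + 3*k^3 - 3*k^2 - 11*k - 6) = (k - 4)*(k + 1)*(k^3 + 2*k^2 - 5*k - 6) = (k - 4)*(k + 1)^2*(k^2 + k - 6) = (k - 4)*(k + 1)^2*(k + 3)*(k - 2)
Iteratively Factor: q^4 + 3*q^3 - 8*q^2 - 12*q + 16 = (q - 2)*(q^3 + 5*q^2 + 2*q - 8) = (q - 2)*(q - 1)*(q^2 + 6*q + 8) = (q - 2)*(q - 1)*(q + 2)*(q + 4)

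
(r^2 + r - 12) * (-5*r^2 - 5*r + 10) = -5*r^4 - 10*r^3 + 65*r^2 + 70*r - 120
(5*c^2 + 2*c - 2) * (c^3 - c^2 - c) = 5*c^5 - 3*c^4 - 9*c^3 + 2*c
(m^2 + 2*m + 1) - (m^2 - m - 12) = 3*m + 13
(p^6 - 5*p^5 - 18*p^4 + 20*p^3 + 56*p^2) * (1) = p^6 - 5*p^5 - 18*p^4 + 20*p^3 + 56*p^2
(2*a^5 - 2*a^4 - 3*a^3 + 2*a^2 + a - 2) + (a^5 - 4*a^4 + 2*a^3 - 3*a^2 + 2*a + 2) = 3*a^5 - 6*a^4 - a^3 - a^2 + 3*a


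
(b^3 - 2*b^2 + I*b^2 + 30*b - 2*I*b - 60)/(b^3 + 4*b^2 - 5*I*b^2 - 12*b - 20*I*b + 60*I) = (b + 6*I)/(b + 6)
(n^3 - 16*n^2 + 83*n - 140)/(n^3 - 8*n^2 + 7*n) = (n^2 - 9*n + 20)/(n*(n - 1))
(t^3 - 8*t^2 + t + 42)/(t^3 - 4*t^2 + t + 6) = (t^2 - 5*t - 14)/(t^2 - t - 2)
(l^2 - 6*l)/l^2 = (l - 6)/l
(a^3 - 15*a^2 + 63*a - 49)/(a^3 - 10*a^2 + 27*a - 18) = (a^2 - 14*a + 49)/(a^2 - 9*a + 18)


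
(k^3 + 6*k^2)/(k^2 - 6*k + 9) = k^2*(k + 6)/(k^2 - 6*k + 9)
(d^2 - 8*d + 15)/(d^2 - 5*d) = (d - 3)/d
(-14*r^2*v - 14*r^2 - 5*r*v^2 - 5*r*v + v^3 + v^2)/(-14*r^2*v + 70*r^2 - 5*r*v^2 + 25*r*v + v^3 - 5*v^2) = (v + 1)/(v - 5)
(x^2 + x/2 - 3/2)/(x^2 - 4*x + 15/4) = 2*(2*x^2 + x - 3)/(4*x^2 - 16*x + 15)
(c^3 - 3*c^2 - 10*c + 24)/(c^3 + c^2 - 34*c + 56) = (c + 3)/(c + 7)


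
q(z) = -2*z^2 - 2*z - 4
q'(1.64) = -8.56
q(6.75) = -108.62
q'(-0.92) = 1.68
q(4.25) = -48.62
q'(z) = -4*z - 2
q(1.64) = -12.66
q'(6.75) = -29.00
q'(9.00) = -38.00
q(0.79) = -6.83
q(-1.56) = -5.75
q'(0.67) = -4.68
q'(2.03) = -10.12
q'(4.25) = -19.00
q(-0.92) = -3.85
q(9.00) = -184.00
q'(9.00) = -38.00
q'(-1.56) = 4.24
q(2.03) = -16.30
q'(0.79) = -5.16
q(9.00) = -184.00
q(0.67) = -6.24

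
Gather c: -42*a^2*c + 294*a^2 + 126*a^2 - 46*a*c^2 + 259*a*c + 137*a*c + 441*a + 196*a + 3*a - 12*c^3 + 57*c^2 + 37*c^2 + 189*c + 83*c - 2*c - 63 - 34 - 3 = 420*a^2 + 640*a - 12*c^3 + c^2*(94 - 46*a) + c*(-42*a^2 + 396*a + 270) - 100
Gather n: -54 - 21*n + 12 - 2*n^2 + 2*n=-2*n^2 - 19*n - 42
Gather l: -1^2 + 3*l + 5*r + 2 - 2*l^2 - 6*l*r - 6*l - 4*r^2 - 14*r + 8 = -2*l^2 + l*(-6*r - 3) - 4*r^2 - 9*r + 9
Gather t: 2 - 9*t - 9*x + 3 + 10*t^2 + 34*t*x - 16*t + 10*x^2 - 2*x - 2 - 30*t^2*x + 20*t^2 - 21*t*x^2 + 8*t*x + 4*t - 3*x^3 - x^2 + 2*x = t^2*(30 - 30*x) + t*(-21*x^2 + 42*x - 21) - 3*x^3 + 9*x^2 - 9*x + 3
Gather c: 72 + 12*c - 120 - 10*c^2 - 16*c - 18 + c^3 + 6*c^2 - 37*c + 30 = c^3 - 4*c^2 - 41*c - 36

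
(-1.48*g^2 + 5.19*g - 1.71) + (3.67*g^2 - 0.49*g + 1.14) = 2.19*g^2 + 4.7*g - 0.57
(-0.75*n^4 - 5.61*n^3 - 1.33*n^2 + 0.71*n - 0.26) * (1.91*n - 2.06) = -1.4325*n^5 - 9.1701*n^4 + 9.0163*n^3 + 4.0959*n^2 - 1.9592*n + 0.5356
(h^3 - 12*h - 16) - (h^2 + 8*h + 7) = h^3 - h^2 - 20*h - 23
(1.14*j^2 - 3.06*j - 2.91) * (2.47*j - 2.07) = 2.8158*j^3 - 9.918*j^2 - 0.853500000000001*j + 6.0237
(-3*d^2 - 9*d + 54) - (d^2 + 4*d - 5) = -4*d^2 - 13*d + 59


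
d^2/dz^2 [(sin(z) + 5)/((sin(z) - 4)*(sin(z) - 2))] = (-sin(z)^5 - 26*sin(z)^4 + 140*sin(z)^3 - 38*sin(z)^2 - 532*sin(z) + 376)/((sin(z) - 4)^3*(sin(z) - 2)^3)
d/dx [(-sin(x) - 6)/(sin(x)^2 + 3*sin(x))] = (cos(x) + 12/tan(x) + 18*cos(x)/sin(x)^2)/(sin(x) + 3)^2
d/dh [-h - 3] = -1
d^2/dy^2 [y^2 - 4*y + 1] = 2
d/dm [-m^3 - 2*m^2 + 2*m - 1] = -3*m^2 - 4*m + 2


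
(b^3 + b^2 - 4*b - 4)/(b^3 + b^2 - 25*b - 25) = (b^2 - 4)/(b^2 - 25)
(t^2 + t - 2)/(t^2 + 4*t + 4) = (t - 1)/(t + 2)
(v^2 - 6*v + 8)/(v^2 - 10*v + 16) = (v - 4)/(v - 8)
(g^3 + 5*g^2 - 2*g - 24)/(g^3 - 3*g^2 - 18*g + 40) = (g + 3)/(g - 5)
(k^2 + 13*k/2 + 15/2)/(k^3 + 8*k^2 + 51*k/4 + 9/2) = 2*(k + 5)/(2*k^2 + 13*k + 6)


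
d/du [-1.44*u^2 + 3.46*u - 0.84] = 3.46 - 2.88*u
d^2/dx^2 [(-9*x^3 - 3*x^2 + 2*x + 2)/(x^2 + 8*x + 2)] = 8*(-133*x^3 - 102*x^2 - 18*x + 20)/(x^6 + 24*x^5 + 198*x^4 + 608*x^3 + 396*x^2 + 96*x + 8)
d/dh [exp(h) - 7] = exp(h)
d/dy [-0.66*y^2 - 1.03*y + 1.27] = -1.32*y - 1.03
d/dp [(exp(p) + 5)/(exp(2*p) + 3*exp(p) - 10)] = -exp(p)/(exp(2*p) - 4*exp(p) + 4)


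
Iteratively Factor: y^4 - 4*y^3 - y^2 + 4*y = (y)*(y^3 - 4*y^2 - y + 4) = y*(y - 1)*(y^2 - 3*y - 4) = y*(y - 1)*(y + 1)*(y - 4)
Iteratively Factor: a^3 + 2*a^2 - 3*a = (a + 3)*(a^2 - a) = (a - 1)*(a + 3)*(a)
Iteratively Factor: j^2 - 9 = (j + 3)*(j - 3)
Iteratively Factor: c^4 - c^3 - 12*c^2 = (c)*(c^3 - c^2 - 12*c) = c*(c + 3)*(c^2 - 4*c) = c^2*(c + 3)*(c - 4)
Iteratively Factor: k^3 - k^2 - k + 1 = (k - 1)*(k^2 - 1) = (k - 1)^2*(k + 1)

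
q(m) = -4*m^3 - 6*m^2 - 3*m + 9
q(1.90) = -45.80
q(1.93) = -47.90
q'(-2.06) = -29.20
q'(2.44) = -103.72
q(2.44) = -92.15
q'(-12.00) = -1587.00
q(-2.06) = 24.69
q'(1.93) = -70.86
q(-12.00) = 6093.00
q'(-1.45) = -10.83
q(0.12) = 8.55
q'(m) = -12*m^2 - 12*m - 3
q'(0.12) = -4.61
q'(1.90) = -69.12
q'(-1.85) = -21.87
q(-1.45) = 12.93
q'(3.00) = -147.00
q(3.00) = -162.00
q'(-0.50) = 0.00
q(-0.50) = 9.50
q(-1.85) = 19.34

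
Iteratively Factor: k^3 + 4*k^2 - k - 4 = (k - 1)*(k^2 + 5*k + 4) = (k - 1)*(k + 4)*(k + 1)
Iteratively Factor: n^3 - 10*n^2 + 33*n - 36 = (n - 4)*(n^2 - 6*n + 9) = (n - 4)*(n - 3)*(n - 3)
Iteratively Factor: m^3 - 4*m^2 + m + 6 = (m + 1)*(m^2 - 5*m + 6) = (m - 2)*(m + 1)*(m - 3)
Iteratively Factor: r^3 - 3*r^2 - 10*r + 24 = (r + 3)*(r^2 - 6*r + 8) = (r - 4)*(r + 3)*(r - 2)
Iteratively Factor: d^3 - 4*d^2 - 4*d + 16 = (d - 4)*(d^2 - 4) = (d - 4)*(d + 2)*(d - 2)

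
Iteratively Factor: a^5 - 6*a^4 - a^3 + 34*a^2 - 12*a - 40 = (a + 1)*(a^4 - 7*a^3 + 6*a^2 + 28*a - 40) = (a - 5)*(a + 1)*(a^3 - 2*a^2 - 4*a + 8) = (a - 5)*(a - 2)*(a + 1)*(a^2 - 4) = (a - 5)*(a - 2)*(a + 1)*(a + 2)*(a - 2)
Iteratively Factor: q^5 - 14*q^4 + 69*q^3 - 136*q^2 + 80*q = (q - 5)*(q^4 - 9*q^3 + 24*q^2 - 16*q) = (q - 5)*(q - 4)*(q^3 - 5*q^2 + 4*q) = (q - 5)*(q - 4)^2*(q^2 - q) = q*(q - 5)*(q - 4)^2*(q - 1)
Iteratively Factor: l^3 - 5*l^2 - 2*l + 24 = (l - 4)*(l^2 - l - 6) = (l - 4)*(l + 2)*(l - 3)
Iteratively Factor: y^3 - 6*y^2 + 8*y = (y)*(y^2 - 6*y + 8) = y*(y - 2)*(y - 4)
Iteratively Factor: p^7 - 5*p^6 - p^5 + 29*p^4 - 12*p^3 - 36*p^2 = (p)*(p^6 - 5*p^5 - p^4 + 29*p^3 - 12*p^2 - 36*p) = p*(p - 3)*(p^5 - 2*p^4 - 7*p^3 + 8*p^2 + 12*p) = p*(p - 3)*(p + 2)*(p^4 - 4*p^3 + p^2 + 6*p) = p*(p - 3)^2*(p + 2)*(p^3 - p^2 - 2*p) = p*(p - 3)^2*(p + 1)*(p + 2)*(p^2 - 2*p) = p^2*(p - 3)^2*(p + 1)*(p + 2)*(p - 2)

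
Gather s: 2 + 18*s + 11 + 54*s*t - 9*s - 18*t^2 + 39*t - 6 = s*(54*t + 9) - 18*t^2 + 39*t + 7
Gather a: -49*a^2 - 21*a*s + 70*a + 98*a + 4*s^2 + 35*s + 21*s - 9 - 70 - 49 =-49*a^2 + a*(168 - 21*s) + 4*s^2 + 56*s - 128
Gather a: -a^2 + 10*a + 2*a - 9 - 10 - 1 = -a^2 + 12*a - 20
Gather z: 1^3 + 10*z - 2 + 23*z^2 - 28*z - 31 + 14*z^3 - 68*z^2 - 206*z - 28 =14*z^3 - 45*z^2 - 224*z - 60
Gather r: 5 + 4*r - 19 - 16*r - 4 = -12*r - 18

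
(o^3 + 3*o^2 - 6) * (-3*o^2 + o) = -3*o^5 - 8*o^4 + 3*o^3 + 18*o^2 - 6*o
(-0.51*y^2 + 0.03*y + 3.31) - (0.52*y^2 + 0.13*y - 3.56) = -1.03*y^2 - 0.1*y + 6.87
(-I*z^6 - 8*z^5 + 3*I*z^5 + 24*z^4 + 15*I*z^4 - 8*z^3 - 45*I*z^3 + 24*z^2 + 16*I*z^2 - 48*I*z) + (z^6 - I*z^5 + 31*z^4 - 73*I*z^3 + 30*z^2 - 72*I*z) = z^6 - I*z^6 - 8*z^5 + 2*I*z^5 + 55*z^4 + 15*I*z^4 - 8*z^3 - 118*I*z^3 + 54*z^2 + 16*I*z^2 - 120*I*z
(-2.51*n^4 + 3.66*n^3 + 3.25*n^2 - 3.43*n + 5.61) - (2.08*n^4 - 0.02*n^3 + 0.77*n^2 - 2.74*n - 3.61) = -4.59*n^4 + 3.68*n^3 + 2.48*n^2 - 0.69*n + 9.22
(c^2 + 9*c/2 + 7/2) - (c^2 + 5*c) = 7/2 - c/2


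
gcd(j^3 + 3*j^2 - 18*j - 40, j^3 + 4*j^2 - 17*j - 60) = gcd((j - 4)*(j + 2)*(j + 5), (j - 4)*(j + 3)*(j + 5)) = j^2 + j - 20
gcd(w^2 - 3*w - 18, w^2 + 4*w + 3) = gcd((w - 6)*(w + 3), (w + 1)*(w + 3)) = w + 3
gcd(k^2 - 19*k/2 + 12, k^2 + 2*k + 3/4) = 1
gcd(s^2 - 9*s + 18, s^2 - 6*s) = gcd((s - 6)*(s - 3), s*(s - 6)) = s - 6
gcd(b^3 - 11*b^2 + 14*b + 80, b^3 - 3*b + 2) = b + 2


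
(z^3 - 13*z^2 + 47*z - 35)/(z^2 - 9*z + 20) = (z^2 - 8*z + 7)/(z - 4)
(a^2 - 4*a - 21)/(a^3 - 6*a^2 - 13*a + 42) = 1/(a - 2)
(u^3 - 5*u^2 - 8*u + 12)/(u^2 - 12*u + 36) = (u^2 + u - 2)/(u - 6)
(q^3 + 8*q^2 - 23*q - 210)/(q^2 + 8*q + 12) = (q^2 + 2*q - 35)/(q + 2)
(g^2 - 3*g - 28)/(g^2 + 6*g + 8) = (g - 7)/(g + 2)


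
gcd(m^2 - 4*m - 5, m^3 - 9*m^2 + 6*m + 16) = m + 1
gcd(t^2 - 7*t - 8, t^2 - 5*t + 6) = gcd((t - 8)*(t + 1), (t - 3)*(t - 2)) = 1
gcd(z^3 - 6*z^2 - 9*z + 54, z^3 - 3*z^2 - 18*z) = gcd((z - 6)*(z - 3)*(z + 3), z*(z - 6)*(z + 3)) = z^2 - 3*z - 18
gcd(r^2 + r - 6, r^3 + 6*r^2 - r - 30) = r^2 + r - 6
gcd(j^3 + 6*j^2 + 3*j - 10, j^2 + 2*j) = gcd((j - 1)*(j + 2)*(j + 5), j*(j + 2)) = j + 2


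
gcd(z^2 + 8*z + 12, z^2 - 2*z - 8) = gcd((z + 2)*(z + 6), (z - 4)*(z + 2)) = z + 2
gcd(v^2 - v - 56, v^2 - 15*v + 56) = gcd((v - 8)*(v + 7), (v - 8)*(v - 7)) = v - 8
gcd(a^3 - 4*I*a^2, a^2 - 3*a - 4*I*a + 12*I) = a - 4*I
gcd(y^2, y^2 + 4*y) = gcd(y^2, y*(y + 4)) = y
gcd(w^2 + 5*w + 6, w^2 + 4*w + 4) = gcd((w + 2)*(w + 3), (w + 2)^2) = w + 2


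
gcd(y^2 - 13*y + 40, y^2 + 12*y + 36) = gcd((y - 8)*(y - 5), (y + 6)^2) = 1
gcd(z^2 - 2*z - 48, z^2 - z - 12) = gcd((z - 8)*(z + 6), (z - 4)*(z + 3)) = 1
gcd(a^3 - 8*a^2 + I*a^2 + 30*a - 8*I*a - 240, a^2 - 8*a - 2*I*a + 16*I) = a - 8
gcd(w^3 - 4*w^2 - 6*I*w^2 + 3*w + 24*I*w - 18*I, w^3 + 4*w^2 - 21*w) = w - 3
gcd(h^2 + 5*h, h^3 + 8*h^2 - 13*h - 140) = h + 5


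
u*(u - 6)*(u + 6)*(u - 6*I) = u^4 - 6*I*u^3 - 36*u^2 + 216*I*u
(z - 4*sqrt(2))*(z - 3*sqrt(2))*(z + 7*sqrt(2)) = z^3 - 74*z + 168*sqrt(2)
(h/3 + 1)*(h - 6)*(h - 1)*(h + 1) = h^4/3 - h^3 - 19*h^2/3 + h + 6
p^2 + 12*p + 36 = (p + 6)^2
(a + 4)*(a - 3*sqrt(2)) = a^2 - 3*sqrt(2)*a + 4*a - 12*sqrt(2)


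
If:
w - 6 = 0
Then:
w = 6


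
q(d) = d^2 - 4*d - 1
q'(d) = 2*d - 4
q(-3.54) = 25.69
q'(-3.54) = -11.08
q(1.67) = -4.89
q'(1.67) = -0.66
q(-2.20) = 12.64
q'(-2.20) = -8.40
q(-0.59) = 1.71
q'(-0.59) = -5.18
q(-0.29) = 0.24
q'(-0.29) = -4.58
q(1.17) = -4.31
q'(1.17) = -1.66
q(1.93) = -5.00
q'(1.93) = -0.14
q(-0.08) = -0.67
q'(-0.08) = -4.16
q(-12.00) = 191.00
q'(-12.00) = -28.00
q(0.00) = -1.00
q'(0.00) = -4.00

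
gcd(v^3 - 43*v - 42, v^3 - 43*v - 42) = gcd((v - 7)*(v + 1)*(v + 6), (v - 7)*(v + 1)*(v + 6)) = v^3 - 43*v - 42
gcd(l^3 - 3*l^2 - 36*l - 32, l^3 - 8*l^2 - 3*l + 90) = 1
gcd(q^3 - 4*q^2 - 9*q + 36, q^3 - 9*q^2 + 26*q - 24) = q^2 - 7*q + 12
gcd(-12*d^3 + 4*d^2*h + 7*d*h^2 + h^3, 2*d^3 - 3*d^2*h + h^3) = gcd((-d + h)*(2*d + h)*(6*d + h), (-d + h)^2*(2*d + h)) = 2*d^2 - d*h - h^2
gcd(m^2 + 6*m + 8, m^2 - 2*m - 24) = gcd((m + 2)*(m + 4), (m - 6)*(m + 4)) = m + 4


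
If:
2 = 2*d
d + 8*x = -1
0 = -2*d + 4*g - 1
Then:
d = 1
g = 3/4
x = -1/4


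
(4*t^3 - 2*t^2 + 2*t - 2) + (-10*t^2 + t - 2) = 4*t^3 - 12*t^2 + 3*t - 4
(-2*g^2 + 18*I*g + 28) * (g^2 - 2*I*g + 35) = -2*g^4 + 22*I*g^3 - 6*g^2 + 574*I*g + 980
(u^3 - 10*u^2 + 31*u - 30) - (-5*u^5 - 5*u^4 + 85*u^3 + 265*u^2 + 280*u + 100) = 5*u^5 + 5*u^4 - 84*u^3 - 275*u^2 - 249*u - 130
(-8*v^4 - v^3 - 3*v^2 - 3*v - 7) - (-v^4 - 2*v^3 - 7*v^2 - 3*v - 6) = -7*v^4 + v^3 + 4*v^2 - 1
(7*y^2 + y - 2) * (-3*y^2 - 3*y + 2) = -21*y^4 - 24*y^3 + 17*y^2 + 8*y - 4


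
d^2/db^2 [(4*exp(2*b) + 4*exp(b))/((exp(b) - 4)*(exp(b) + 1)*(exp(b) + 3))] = 4*(exp(4*b) + exp(3*b) + 72*exp(2*b) - 12*exp(b) + 144)*exp(b)/(exp(6*b) - 3*exp(5*b) - 33*exp(4*b) + 71*exp(3*b) + 396*exp(2*b) - 432*exp(b) - 1728)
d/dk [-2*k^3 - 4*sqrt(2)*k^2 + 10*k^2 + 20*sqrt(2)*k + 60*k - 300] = -6*k^2 - 8*sqrt(2)*k + 20*k + 20*sqrt(2) + 60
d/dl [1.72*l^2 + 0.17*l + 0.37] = 3.44*l + 0.17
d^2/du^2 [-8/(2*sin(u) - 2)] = 4*(sin(u) + 2)/(sin(u) - 1)^2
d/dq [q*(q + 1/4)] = 2*q + 1/4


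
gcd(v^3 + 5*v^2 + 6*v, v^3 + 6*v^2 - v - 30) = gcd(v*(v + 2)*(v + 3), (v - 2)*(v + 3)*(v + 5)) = v + 3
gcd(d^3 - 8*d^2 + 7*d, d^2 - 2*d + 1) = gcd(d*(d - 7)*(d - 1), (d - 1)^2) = d - 1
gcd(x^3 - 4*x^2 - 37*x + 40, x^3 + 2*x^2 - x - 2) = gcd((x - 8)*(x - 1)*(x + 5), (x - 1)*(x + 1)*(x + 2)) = x - 1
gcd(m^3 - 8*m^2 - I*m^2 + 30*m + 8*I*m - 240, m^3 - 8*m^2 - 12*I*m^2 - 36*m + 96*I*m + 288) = m^2 + m*(-8 - 6*I) + 48*I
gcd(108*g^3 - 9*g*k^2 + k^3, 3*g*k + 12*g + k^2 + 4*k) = 3*g + k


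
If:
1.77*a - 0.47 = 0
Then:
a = 0.27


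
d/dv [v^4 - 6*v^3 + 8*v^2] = 2*v*(2*v^2 - 9*v + 8)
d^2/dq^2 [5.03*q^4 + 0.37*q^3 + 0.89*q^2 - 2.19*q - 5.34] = 60.36*q^2 + 2.22*q + 1.78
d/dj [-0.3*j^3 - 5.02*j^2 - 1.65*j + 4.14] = -0.9*j^2 - 10.04*j - 1.65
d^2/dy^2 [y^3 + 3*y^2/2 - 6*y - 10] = 6*y + 3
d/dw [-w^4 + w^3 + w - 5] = -4*w^3 + 3*w^2 + 1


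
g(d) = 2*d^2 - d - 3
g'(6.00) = 23.00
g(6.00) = 63.00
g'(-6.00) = -25.00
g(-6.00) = 75.00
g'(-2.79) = -12.16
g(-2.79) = 15.36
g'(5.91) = 22.64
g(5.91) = 60.95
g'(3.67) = 13.68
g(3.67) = 20.27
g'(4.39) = 16.56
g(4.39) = 31.15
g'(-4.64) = -19.56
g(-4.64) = 44.70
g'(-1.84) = -8.36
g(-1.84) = 5.61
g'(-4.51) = -19.04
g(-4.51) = 42.19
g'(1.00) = 3.00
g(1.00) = -2.00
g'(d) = 4*d - 1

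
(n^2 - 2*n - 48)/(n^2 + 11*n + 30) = (n - 8)/(n + 5)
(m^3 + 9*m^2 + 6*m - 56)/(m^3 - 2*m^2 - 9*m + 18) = (m^2 + 11*m + 28)/(m^2 - 9)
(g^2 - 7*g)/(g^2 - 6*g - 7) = g/(g + 1)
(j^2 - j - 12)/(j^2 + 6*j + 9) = (j - 4)/(j + 3)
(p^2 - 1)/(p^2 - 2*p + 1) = (p + 1)/(p - 1)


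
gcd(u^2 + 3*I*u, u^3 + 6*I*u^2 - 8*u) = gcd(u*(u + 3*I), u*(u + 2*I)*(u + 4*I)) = u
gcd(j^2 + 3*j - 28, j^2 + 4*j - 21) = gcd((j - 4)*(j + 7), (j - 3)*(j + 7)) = j + 7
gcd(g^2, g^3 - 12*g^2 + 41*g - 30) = 1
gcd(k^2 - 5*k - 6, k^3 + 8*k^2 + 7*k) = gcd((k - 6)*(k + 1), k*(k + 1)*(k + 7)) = k + 1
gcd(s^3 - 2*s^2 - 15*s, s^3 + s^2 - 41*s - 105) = s + 3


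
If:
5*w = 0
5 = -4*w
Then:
No Solution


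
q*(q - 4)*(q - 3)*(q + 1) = q^4 - 6*q^3 + 5*q^2 + 12*q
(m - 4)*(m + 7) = m^2 + 3*m - 28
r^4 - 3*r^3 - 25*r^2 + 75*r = r*(r - 5)*(r - 3)*(r + 5)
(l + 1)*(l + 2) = l^2 + 3*l + 2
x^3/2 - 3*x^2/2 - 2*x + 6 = (x/2 + 1)*(x - 3)*(x - 2)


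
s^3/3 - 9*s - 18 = (s/3 + 1)*(s - 6)*(s + 3)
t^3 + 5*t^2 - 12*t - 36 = (t - 3)*(t + 2)*(t + 6)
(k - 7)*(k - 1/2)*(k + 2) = k^3 - 11*k^2/2 - 23*k/2 + 7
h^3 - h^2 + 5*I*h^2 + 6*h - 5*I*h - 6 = (h - 1)*(h - I)*(h + 6*I)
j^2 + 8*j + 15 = (j + 3)*(j + 5)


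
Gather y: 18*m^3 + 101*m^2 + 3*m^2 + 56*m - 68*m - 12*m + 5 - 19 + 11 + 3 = 18*m^3 + 104*m^2 - 24*m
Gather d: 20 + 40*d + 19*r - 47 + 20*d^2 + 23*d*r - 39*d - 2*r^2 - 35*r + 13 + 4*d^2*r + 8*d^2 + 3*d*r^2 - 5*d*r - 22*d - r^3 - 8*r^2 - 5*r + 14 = d^2*(4*r + 28) + d*(3*r^2 + 18*r - 21) - r^3 - 10*r^2 - 21*r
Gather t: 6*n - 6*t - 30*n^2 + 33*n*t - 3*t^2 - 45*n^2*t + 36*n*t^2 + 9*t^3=-30*n^2 + 6*n + 9*t^3 + t^2*(36*n - 3) + t*(-45*n^2 + 33*n - 6)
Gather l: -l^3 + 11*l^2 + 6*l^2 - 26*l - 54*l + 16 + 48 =-l^3 + 17*l^2 - 80*l + 64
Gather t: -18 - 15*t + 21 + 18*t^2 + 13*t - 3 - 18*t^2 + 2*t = 0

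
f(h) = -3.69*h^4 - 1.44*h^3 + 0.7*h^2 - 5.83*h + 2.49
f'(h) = -14.76*h^3 - 4.32*h^2 + 1.4*h - 5.83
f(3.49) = -617.97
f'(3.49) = -680.99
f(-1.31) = 3.70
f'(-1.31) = 18.10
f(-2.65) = -132.32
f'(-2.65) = 234.80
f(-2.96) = -220.04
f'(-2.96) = 334.97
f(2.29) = -125.96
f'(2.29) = -202.53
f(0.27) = 0.92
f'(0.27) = -6.06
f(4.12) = -1173.55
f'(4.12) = -1105.63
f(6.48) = -6903.90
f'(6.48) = -4194.32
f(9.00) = -25253.13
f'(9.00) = -11103.19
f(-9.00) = -23048.67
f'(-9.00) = 10391.69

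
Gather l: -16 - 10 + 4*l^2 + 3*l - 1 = 4*l^2 + 3*l - 27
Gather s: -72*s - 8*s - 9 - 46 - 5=-80*s - 60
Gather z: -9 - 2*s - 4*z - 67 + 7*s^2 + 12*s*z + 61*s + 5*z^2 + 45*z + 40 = 7*s^2 + 59*s + 5*z^2 + z*(12*s + 41) - 36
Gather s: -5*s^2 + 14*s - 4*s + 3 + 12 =-5*s^2 + 10*s + 15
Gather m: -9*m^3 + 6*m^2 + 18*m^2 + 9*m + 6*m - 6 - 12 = -9*m^3 + 24*m^2 + 15*m - 18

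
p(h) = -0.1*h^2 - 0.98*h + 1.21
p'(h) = -0.2*h - 0.98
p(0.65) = 0.53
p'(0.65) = -1.11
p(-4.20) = 3.56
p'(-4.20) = -0.14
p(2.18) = -1.40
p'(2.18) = -1.42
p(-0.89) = 2.00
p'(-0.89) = -0.80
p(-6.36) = 3.40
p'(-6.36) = 0.29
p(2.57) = -1.97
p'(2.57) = -1.49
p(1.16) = -0.06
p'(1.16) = -1.21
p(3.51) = -3.46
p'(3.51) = -1.68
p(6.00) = -8.27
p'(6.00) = -2.18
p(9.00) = -15.71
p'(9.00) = -2.78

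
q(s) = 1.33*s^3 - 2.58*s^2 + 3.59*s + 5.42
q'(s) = 3.99*s^2 - 5.16*s + 3.59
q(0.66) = 7.05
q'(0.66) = 1.92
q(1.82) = 11.43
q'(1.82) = 7.42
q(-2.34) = -34.15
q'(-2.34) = 37.51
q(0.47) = 6.68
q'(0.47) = 2.05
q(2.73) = 23.05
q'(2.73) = 19.24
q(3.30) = 36.97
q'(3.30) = 30.01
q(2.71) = 22.67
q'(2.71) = 18.91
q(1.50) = 9.49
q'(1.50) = 4.83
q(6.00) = 221.36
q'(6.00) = 116.27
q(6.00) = 221.36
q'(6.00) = 116.27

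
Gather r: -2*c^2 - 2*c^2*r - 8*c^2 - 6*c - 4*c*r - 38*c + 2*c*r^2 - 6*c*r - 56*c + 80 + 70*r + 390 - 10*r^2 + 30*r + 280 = -10*c^2 - 100*c + r^2*(2*c - 10) + r*(-2*c^2 - 10*c + 100) + 750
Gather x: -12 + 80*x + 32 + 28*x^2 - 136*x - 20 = 28*x^2 - 56*x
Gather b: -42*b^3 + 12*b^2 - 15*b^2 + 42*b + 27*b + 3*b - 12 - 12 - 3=-42*b^3 - 3*b^2 + 72*b - 27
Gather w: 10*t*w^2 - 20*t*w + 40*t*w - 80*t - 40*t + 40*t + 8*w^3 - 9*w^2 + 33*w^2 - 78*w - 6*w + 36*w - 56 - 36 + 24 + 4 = -80*t + 8*w^3 + w^2*(10*t + 24) + w*(20*t - 48) - 64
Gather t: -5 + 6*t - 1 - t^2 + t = -t^2 + 7*t - 6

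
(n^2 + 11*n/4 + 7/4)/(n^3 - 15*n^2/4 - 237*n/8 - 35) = 2*(n + 1)/(2*n^2 - 11*n - 40)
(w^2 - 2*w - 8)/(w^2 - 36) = (w^2 - 2*w - 8)/(w^2 - 36)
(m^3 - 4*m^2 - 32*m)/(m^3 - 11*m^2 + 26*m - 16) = m*(m + 4)/(m^2 - 3*m + 2)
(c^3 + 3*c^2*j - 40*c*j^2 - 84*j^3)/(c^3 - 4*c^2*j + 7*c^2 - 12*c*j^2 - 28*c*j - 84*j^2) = (c + 7*j)/(c + 7)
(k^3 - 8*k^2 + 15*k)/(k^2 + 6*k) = (k^2 - 8*k + 15)/(k + 6)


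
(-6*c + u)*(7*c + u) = -42*c^2 + c*u + u^2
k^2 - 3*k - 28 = (k - 7)*(k + 4)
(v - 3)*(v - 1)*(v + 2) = v^3 - 2*v^2 - 5*v + 6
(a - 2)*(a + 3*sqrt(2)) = a^2 - 2*a + 3*sqrt(2)*a - 6*sqrt(2)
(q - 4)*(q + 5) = q^2 + q - 20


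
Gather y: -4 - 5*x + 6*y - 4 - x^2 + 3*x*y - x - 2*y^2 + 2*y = -x^2 - 6*x - 2*y^2 + y*(3*x + 8) - 8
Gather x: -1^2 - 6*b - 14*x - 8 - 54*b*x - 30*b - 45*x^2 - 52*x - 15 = -36*b - 45*x^2 + x*(-54*b - 66) - 24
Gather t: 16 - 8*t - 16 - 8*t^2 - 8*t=-8*t^2 - 16*t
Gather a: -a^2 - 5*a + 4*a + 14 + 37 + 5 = -a^2 - a + 56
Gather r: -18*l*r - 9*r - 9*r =r*(-18*l - 18)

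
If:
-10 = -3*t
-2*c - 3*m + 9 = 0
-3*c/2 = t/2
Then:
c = -10/9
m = 101/27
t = 10/3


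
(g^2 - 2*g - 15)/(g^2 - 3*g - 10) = (g + 3)/(g + 2)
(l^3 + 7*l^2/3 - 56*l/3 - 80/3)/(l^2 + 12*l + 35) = (3*l^2 - 8*l - 16)/(3*(l + 7))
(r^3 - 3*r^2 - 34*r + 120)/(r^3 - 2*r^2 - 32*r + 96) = (r - 5)/(r - 4)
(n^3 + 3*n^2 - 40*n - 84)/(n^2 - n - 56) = (n^2 - 4*n - 12)/(n - 8)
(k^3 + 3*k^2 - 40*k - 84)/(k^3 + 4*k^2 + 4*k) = (k^2 + k - 42)/(k*(k + 2))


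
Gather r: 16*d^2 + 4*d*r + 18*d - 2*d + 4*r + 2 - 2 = 16*d^2 + 16*d + r*(4*d + 4)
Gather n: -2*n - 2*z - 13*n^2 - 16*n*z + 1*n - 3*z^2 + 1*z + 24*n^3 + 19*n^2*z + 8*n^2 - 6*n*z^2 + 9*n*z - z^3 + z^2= 24*n^3 + n^2*(19*z - 5) + n*(-6*z^2 - 7*z - 1) - z^3 - 2*z^2 - z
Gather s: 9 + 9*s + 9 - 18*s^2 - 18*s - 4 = -18*s^2 - 9*s + 14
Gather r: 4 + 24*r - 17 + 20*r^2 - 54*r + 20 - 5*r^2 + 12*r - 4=15*r^2 - 18*r + 3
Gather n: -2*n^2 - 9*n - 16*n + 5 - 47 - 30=-2*n^2 - 25*n - 72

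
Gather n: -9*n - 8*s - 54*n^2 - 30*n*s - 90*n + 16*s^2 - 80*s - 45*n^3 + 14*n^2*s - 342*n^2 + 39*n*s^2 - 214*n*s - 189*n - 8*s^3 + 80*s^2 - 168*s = -45*n^3 + n^2*(14*s - 396) + n*(39*s^2 - 244*s - 288) - 8*s^3 + 96*s^2 - 256*s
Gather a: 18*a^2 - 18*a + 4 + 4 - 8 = 18*a^2 - 18*a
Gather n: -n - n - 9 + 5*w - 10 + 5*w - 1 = -2*n + 10*w - 20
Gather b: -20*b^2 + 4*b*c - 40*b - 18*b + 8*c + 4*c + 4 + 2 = -20*b^2 + b*(4*c - 58) + 12*c + 6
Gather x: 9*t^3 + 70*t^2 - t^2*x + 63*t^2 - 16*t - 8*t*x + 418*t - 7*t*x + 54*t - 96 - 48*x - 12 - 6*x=9*t^3 + 133*t^2 + 456*t + x*(-t^2 - 15*t - 54) - 108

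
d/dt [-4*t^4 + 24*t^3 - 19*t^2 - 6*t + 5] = -16*t^3 + 72*t^2 - 38*t - 6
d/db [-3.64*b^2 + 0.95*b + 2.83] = 0.95 - 7.28*b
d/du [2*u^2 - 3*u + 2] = 4*u - 3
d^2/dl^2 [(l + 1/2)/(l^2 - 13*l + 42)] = ((25 - 6*l)*(l^2 - 13*l + 42) + (2*l - 13)^2*(2*l + 1))/(l^2 - 13*l + 42)^3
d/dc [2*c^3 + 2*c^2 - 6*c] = 6*c^2 + 4*c - 6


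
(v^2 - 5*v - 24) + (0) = v^2 - 5*v - 24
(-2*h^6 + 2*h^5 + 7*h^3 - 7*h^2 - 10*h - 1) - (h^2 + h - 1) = -2*h^6 + 2*h^5 + 7*h^3 - 8*h^2 - 11*h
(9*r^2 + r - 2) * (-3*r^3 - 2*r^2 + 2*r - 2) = -27*r^5 - 21*r^4 + 22*r^3 - 12*r^2 - 6*r + 4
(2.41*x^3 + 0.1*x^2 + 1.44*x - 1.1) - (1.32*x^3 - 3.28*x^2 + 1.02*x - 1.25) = 1.09*x^3 + 3.38*x^2 + 0.42*x + 0.15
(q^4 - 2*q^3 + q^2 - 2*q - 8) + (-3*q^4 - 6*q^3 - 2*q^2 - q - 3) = -2*q^4 - 8*q^3 - q^2 - 3*q - 11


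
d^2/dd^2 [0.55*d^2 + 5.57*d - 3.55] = 1.10000000000000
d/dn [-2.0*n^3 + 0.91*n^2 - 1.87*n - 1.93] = -6.0*n^2 + 1.82*n - 1.87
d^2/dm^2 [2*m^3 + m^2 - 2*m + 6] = 12*m + 2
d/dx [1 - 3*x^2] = -6*x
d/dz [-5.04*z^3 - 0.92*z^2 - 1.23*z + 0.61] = -15.12*z^2 - 1.84*z - 1.23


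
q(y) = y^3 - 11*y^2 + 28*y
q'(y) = 3*y^2 - 22*y + 28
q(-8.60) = -1690.42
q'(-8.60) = 439.08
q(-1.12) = -46.56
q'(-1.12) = 56.40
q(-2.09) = -115.70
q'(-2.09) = 87.08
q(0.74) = 15.10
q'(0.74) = 13.36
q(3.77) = 2.80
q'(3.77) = -12.30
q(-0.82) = -30.91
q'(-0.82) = 48.06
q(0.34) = 8.29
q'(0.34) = 20.87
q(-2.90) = -198.10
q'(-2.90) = 117.03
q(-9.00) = -1872.00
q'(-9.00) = 469.00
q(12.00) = 480.00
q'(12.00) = 196.00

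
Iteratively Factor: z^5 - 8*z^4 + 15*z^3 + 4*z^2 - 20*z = (z + 1)*(z^4 - 9*z^3 + 24*z^2 - 20*z) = (z - 2)*(z + 1)*(z^3 - 7*z^2 + 10*z) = z*(z - 2)*(z + 1)*(z^2 - 7*z + 10) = z*(z - 5)*(z - 2)*(z + 1)*(z - 2)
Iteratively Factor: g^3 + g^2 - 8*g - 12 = (g + 2)*(g^2 - g - 6) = (g + 2)^2*(g - 3)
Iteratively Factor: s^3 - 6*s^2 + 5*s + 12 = (s + 1)*(s^2 - 7*s + 12) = (s - 4)*(s + 1)*(s - 3)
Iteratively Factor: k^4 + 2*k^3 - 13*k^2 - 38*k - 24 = (k + 1)*(k^3 + k^2 - 14*k - 24) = (k + 1)*(k + 3)*(k^2 - 2*k - 8) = (k + 1)*(k + 2)*(k + 3)*(k - 4)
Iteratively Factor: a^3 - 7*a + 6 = (a - 1)*(a^2 + a - 6) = (a - 2)*(a - 1)*(a + 3)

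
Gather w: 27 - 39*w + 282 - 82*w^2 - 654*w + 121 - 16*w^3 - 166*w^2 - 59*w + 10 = -16*w^3 - 248*w^2 - 752*w + 440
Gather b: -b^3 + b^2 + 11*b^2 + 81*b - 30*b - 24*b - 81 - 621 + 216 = -b^3 + 12*b^2 + 27*b - 486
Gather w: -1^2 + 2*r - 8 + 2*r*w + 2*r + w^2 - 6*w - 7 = 4*r + w^2 + w*(2*r - 6) - 16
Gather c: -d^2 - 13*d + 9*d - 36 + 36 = -d^2 - 4*d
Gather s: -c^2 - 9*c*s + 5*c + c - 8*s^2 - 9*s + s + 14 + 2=-c^2 + 6*c - 8*s^2 + s*(-9*c - 8) + 16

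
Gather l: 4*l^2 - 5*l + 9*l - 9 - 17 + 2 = 4*l^2 + 4*l - 24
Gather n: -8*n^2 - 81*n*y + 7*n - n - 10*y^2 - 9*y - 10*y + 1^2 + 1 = -8*n^2 + n*(6 - 81*y) - 10*y^2 - 19*y + 2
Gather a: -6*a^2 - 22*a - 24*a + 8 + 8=-6*a^2 - 46*a + 16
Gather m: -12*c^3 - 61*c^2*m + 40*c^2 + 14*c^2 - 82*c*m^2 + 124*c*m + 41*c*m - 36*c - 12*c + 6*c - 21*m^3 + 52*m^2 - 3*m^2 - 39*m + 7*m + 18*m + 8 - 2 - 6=-12*c^3 + 54*c^2 - 42*c - 21*m^3 + m^2*(49 - 82*c) + m*(-61*c^2 + 165*c - 14)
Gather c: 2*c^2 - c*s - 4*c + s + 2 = 2*c^2 + c*(-s - 4) + s + 2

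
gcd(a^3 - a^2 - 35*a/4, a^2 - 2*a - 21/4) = a - 7/2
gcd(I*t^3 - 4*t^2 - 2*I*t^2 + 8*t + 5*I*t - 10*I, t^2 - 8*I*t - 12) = 1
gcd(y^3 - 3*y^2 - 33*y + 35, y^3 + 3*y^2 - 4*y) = y - 1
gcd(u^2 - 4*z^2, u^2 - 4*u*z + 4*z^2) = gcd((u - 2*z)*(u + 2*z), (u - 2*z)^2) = -u + 2*z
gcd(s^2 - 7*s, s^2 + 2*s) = s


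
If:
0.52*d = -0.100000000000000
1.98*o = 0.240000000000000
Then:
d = -0.19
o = 0.12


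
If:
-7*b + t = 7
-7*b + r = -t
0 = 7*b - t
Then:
No Solution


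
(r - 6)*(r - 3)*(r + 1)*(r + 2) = r^4 - 6*r^3 - 7*r^2 + 36*r + 36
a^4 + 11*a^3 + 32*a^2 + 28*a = a*(a + 2)^2*(a + 7)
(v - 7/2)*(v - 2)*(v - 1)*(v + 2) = v^4 - 9*v^3/2 - v^2/2 + 18*v - 14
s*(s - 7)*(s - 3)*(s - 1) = s^4 - 11*s^3 + 31*s^2 - 21*s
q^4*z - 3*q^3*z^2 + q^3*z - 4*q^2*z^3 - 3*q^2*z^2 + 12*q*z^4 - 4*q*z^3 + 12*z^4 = (q - 3*z)*(q - 2*z)*(q + 2*z)*(q*z + z)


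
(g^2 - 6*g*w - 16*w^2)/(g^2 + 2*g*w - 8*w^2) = (g^2 - 6*g*w - 16*w^2)/(g^2 + 2*g*w - 8*w^2)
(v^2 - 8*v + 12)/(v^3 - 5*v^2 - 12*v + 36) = 1/(v + 3)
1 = 1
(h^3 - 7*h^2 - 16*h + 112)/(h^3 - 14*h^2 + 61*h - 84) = (h + 4)/(h - 3)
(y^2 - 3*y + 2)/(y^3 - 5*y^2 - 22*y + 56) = (y - 1)/(y^2 - 3*y - 28)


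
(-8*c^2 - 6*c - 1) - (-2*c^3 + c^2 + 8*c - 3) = 2*c^3 - 9*c^2 - 14*c + 2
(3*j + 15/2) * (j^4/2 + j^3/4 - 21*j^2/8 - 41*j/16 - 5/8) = 3*j^5/2 + 9*j^4/2 - 6*j^3 - 219*j^2/8 - 675*j/32 - 75/16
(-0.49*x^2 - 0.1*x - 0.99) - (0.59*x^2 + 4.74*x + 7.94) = -1.08*x^2 - 4.84*x - 8.93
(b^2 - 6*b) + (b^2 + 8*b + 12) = 2*b^2 + 2*b + 12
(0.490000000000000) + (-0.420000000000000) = 0.0700000000000000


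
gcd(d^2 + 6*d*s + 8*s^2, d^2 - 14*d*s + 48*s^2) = 1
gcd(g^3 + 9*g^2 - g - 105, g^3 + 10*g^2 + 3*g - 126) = g^2 + 4*g - 21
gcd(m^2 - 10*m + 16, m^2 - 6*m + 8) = m - 2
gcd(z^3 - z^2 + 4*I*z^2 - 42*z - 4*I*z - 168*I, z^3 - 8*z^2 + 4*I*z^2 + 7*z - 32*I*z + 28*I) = z^2 + z*(-7 + 4*I) - 28*I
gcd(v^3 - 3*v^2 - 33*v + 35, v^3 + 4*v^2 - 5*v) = v^2 + 4*v - 5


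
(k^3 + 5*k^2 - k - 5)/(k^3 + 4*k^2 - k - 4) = (k + 5)/(k + 4)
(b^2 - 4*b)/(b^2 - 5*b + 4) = b/(b - 1)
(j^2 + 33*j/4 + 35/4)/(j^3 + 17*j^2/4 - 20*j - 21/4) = (4*j + 5)/(4*j^2 - 11*j - 3)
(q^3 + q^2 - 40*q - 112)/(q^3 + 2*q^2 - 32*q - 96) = (q - 7)/(q - 6)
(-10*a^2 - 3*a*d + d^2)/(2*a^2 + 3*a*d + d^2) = (-5*a + d)/(a + d)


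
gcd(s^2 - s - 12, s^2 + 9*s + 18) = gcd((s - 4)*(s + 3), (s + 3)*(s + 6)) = s + 3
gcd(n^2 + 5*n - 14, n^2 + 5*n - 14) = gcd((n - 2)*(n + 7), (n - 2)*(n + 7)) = n^2 + 5*n - 14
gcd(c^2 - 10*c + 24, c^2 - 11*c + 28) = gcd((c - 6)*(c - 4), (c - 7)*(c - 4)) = c - 4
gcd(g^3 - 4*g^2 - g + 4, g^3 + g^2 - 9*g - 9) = g + 1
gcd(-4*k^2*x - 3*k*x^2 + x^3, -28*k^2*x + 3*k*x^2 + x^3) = -4*k*x + x^2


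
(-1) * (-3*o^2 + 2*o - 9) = 3*o^2 - 2*o + 9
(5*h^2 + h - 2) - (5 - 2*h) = 5*h^2 + 3*h - 7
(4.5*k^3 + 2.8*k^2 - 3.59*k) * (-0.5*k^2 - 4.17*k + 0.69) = -2.25*k^5 - 20.165*k^4 - 6.776*k^3 + 16.9023*k^2 - 2.4771*k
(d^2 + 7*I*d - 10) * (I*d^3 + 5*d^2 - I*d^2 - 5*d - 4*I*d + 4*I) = I*d^5 - 2*d^4 - I*d^4 + 2*d^3 + 21*I*d^3 - 22*d^2 - 21*I*d^2 + 22*d + 40*I*d - 40*I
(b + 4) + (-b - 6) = -2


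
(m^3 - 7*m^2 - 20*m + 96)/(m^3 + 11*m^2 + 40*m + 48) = (m^2 - 11*m + 24)/(m^2 + 7*m + 12)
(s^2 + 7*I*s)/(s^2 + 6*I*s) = (s + 7*I)/(s + 6*I)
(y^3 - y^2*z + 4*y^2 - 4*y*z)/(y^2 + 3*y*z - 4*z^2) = y*(y + 4)/(y + 4*z)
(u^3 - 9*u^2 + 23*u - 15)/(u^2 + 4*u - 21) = (u^2 - 6*u + 5)/(u + 7)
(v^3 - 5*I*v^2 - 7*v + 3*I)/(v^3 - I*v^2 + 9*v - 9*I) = (v - I)/(v + 3*I)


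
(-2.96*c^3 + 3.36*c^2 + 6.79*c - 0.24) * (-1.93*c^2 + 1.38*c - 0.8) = 5.7128*c^5 - 10.5696*c^4 - 6.0999*c^3 + 7.1454*c^2 - 5.7632*c + 0.192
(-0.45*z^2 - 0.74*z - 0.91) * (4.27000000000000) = -1.9215*z^2 - 3.1598*z - 3.8857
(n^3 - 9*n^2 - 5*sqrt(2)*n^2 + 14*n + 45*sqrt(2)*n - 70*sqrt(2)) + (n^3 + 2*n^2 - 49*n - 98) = 2*n^3 - 5*sqrt(2)*n^2 - 7*n^2 - 35*n + 45*sqrt(2)*n - 70*sqrt(2) - 98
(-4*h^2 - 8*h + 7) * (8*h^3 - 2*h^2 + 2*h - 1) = -32*h^5 - 56*h^4 + 64*h^3 - 26*h^2 + 22*h - 7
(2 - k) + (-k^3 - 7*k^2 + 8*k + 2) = -k^3 - 7*k^2 + 7*k + 4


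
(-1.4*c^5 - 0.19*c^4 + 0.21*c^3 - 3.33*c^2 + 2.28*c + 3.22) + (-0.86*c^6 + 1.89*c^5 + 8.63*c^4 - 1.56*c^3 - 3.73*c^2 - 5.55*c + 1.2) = -0.86*c^6 + 0.49*c^5 + 8.44*c^4 - 1.35*c^3 - 7.06*c^2 - 3.27*c + 4.42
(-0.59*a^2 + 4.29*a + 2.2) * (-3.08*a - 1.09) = 1.8172*a^3 - 12.5701*a^2 - 11.4521*a - 2.398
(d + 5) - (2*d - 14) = 19 - d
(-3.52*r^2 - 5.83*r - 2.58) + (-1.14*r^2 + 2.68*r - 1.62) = -4.66*r^2 - 3.15*r - 4.2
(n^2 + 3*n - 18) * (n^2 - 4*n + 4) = n^4 - n^3 - 26*n^2 + 84*n - 72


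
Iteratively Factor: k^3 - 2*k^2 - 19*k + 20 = (k - 1)*(k^2 - k - 20) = (k - 5)*(k - 1)*(k + 4)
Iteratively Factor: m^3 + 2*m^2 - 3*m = (m)*(m^2 + 2*m - 3) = m*(m + 3)*(m - 1)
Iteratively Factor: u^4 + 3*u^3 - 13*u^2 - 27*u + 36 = (u - 1)*(u^3 + 4*u^2 - 9*u - 36) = (u - 1)*(u + 4)*(u^2 - 9) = (u - 1)*(u + 3)*(u + 4)*(u - 3)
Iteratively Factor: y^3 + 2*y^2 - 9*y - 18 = (y + 3)*(y^2 - y - 6) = (y + 2)*(y + 3)*(y - 3)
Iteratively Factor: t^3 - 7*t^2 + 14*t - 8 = (t - 4)*(t^2 - 3*t + 2) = (t - 4)*(t - 1)*(t - 2)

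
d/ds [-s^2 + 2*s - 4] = 2 - 2*s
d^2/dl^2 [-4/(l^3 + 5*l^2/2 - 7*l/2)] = 16*(l*(6*l + 5)*(2*l^2 + 5*l - 7) - (6*l^2 + 10*l - 7)^2)/(l^3*(2*l^2 + 5*l - 7)^3)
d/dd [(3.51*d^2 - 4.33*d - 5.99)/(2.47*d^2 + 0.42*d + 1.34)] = (12.1693*d^2 + 38.9974*d - 3.2864)/(6.1009*d^4 + 2.0748*d^3 + 6.796*d^2 + 1.1256*d + 1.7956)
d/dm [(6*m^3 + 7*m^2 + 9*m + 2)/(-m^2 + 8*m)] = (-6*m^4 + 96*m^3 + 65*m^2 + 4*m - 16)/(m^2*(m^2 - 16*m + 64))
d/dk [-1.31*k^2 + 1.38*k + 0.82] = 1.38 - 2.62*k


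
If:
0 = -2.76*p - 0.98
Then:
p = -0.36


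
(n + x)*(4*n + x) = 4*n^2 + 5*n*x + x^2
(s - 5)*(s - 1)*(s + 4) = s^3 - 2*s^2 - 19*s + 20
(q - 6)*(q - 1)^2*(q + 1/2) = q^4 - 15*q^3/2 + 9*q^2 + q/2 - 3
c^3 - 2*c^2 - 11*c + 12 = (c - 4)*(c - 1)*(c + 3)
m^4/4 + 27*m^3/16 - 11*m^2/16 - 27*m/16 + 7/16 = (m/4 + 1/4)*(m - 1)*(m - 1/4)*(m + 7)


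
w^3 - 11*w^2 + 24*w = w*(w - 8)*(w - 3)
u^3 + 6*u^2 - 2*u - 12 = (u + 6)*(u - sqrt(2))*(u + sqrt(2))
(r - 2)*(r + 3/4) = r^2 - 5*r/4 - 3/2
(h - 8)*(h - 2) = h^2 - 10*h + 16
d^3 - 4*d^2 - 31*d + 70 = (d - 7)*(d - 2)*(d + 5)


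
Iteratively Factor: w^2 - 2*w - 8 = (w + 2)*(w - 4)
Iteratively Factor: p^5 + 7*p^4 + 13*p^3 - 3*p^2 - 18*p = (p + 3)*(p^4 + 4*p^3 + p^2 - 6*p) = p*(p + 3)*(p^3 + 4*p^2 + p - 6) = p*(p - 1)*(p + 3)*(p^2 + 5*p + 6) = p*(p - 1)*(p + 2)*(p + 3)*(p + 3)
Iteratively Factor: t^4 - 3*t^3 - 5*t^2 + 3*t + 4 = (t + 1)*(t^3 - 4*t^2 - t + 4) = (t - 4)*(t + 1)*(t^2 - 1) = (t - 4)*(t - 1)*(t + 1)*(t + 1)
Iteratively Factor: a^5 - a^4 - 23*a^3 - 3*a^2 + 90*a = (a + 3)*(a^4 - 4*a^3 - 11*a^2 + 30*a) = (a + 3)^2*(a^3 - 7*a^2 + 10*a) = (a - 5)*(a + 3)^2*(a^2 - 2*a) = (a - 5)*(a - 2)*(a + 3)^2*(a)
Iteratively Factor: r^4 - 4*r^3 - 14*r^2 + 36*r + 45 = (r + 1)*(r^3 - 5*r^2 - 9*r + 45) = (r - 3)*(r + 1)*(r^2 - 2*r - 15) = (r - 3)*(r + 1)*(r + 3)*(r - 5)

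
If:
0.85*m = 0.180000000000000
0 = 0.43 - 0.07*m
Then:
No Solution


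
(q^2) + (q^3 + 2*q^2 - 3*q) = q^3 + 3*q^2 - 3*q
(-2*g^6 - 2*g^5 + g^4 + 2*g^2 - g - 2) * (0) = 0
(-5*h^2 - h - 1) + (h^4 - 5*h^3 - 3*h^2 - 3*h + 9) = h^4 - 5*h^3 - 8*h^2 - 4*h + 8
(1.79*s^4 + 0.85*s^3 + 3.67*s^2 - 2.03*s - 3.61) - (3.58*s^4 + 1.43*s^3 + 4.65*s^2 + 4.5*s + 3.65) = -1.79*s^4 - 0.58*s^3 - 0.98*s^2 - 6.53*s - 7.26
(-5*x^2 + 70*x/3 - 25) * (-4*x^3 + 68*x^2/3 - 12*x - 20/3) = 20*x^5 - 620*x^4/3 + 6200*x^3/9 - 2440*x^2/3 + 1300*x/9 + 500/3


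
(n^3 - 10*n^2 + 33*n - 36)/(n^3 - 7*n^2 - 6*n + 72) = (n^2 - 6*n + 9)/(n^2 - 3*n - 18)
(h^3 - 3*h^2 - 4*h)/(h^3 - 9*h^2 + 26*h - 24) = h*(h + 1)/(h^2 - 5*h + 6)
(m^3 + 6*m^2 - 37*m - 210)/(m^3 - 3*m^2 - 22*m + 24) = (m^2 + 12*m + 35)/(m^2 + 3*m - 4)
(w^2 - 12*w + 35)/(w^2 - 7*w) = (w - 5)/w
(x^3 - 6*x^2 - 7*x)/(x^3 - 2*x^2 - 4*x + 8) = x*(x^2 - 6*x - 7)/(x^3 - 2*x^2 - 4*x + 8)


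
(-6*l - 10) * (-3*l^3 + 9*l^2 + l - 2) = 18*l^4 - 24*l^3 - 96*l^2 + 2*l + 20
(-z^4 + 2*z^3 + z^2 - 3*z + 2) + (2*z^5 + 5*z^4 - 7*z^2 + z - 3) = 2*z^5 + 4*z^4 + 2*z^3 - 6*z^2 - 2*z - 1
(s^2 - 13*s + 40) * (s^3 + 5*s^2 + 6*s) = s^5 - 8*s^4 - 19*s^3 + 122*s^2 + 240*s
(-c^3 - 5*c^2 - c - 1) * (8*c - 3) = -8*c^4 - 37*c^3 + 7*c^2 - 5*c + 3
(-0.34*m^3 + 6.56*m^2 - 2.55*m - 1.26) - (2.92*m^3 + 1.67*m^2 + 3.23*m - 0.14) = -3.26*m^3 + 4.89*m^2 - 5.78*m - 1.12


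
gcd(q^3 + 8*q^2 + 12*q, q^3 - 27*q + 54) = q + 6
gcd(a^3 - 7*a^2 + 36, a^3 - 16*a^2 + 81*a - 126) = a^2 - 9*a + 18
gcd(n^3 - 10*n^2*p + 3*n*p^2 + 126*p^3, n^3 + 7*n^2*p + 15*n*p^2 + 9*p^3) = n + 3*p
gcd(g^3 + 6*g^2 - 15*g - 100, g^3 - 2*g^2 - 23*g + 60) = g^2 + g - 20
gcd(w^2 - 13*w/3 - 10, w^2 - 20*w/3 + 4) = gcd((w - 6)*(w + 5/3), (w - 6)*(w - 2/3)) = w - 6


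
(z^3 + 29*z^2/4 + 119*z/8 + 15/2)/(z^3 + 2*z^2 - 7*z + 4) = (8*z^2 + 26*z + 15)/(8*(z^2 - 2*z + 1))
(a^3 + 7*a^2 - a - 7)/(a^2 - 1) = a + 7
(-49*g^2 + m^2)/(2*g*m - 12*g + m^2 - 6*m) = (-49*g^2 + m^2)/(2*g*m - 12*g + m^2 - 6*m)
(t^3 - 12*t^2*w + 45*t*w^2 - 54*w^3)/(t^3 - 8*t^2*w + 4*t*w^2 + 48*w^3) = (t^2 - 6*t*w + 9*w^2)/(t^2 - 2*t*w - 8*w^2)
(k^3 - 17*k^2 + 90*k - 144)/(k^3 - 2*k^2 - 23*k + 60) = (k^2 - 14*k + 48)/(k^2 + k - 20)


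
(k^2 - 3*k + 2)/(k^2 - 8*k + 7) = (k - 2)/(k - 7)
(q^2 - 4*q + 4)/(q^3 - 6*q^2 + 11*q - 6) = (q - 2)/(q^2 - 4*q + 3)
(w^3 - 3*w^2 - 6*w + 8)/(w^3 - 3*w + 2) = (w - 4)/(w - 1)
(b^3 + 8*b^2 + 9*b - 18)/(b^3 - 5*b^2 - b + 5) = (b^2 + 9*b + 18)/(b^2 - 4*b - 5)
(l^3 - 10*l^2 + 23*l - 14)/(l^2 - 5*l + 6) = (l^2 - 8*l + 7)/(l - 3)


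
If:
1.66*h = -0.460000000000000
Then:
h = -0.28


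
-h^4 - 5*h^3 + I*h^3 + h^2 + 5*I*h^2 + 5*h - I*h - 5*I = (h + 5)*(h - I)*(I*h - I)*(I*h + I)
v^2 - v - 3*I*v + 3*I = (v - 1)*(v - 3*I)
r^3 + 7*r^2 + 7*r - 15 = (r - 1)*(r + 3)*(r + 5)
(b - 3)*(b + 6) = b^2 + 3*b - 18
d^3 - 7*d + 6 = (d - 2)*(d - 1)*(d + 3)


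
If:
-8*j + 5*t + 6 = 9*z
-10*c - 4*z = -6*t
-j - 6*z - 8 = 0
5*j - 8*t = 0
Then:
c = 26/9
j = 16/3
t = 10/3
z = -20/9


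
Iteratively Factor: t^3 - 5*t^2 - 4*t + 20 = (t + 2)*(t^2 - 7*t + 10) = (t - 5)*(t + 2)*(t - 2)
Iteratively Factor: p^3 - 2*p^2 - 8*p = (p + 2)*(p^2 - 4*p) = (p - 4)*(p + 2)*(p)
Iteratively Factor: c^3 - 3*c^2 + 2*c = (c - 1)*(c^2 - 2*c) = (c - 2)*(c - 1)*(c)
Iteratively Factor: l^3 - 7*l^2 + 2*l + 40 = (l - 4)*(l^2 - 3*l - 10) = (l - 4)*(l + 2)*(l - 5)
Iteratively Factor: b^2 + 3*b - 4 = (b + 4)*(b - 1)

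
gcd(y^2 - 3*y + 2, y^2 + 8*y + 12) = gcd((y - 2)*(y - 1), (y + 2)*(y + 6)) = 1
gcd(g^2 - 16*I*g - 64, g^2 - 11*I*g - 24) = g - 8*I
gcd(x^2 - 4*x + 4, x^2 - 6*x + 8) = x - 2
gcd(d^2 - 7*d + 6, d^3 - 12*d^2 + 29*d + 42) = d - 6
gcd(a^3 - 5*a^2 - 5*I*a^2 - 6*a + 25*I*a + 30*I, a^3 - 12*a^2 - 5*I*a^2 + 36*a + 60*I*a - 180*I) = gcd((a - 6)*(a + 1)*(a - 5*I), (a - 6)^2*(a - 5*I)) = a^2 + a*(-6 - 5*I) + 30*I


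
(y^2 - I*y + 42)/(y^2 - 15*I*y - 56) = (y + 6*I)/(y - 8*I)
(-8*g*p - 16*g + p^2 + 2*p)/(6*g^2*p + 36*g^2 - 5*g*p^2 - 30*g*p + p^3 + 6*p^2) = (-8*g*p - 16*g + p^2 + 2*p)/(6*g^2*p + 36*g^2 - 5*g*p^2 - 30*g*p + p^3 + 6*p^2)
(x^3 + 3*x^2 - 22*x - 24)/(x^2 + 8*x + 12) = (x^2 - 3*x - 4)/(x + 2)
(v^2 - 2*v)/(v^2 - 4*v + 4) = v/(v - 2)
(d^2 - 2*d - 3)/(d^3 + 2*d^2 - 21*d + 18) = (d + 1)/(d^2 + 5*d - 6)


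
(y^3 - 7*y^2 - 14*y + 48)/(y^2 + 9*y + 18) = (y^2 - 10*y + 16)/(y + 6)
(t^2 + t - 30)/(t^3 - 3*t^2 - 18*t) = (-t^2 - t + 30)/(t*(-t^2 + 3*t + 18))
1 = 1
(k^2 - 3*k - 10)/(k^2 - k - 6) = (k - 5)/(k - 3)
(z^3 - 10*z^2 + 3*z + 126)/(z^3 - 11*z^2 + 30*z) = (z^2 - 4*z - 21)/(z*(z - 5))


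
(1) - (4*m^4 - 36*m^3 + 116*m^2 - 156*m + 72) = -4*m^4 + 36*m^3 - 116*m^2 + 156*m - 71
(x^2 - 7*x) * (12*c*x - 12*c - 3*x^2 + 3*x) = 12*c*x^3 - 96*c*x^2 + 84*c*x - 3*x^4 + 24*x^3 - 21*x^2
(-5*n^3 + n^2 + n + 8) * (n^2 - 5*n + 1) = -5*n^5 + 26*n^4 - 9*n^3 + 4*n^2 - 39*n + 8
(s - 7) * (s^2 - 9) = s^3 - 7*s^2 - 9*s + 63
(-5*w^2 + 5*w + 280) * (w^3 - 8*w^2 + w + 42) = -5*w^5 + 45*w^4 + 235*w^3 - 2445*w^2 + 490*w + 11760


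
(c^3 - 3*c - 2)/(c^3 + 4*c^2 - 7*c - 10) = (c + 1)/(c + 5)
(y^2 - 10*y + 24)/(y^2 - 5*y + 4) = (y - 6)/(y - 1)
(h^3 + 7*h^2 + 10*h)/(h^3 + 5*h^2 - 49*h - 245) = h*(h + 2)/(h^2 - 49)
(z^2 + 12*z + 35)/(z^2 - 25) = (z + 7)/(z - 5)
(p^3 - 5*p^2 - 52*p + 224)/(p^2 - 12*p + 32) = p + 7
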